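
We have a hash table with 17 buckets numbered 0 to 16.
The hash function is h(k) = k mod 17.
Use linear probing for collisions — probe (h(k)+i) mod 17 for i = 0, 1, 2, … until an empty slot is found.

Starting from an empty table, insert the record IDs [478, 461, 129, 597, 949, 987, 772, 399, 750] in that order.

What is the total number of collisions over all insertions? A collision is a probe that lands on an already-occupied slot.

6

478: h=2 -> slot 2
461: h=2, probe 2,3 -> slot 3
129: h=10 -> slot 10
597: h=2, probe 2,3,4 -> slot 4
949: h=14 -> slot 14
987: h=1 -> slot 1
772: h=7 -> slot 7
399: h=8 -> slot 8
750: h=2, probe 2,3,4,5 -> slot 5
Table: [-, 987, 478, 461, 597, 750, -, 772, 399, -, 129, -, -, -, 949, -, -]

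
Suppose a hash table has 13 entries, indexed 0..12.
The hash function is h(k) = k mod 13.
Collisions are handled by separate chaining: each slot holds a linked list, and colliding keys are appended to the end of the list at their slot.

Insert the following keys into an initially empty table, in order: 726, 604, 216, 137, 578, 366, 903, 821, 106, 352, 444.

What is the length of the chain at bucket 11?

1

726 → bucket 11
604 → bucket 6
216 → bucket 8
137 → bucket 7
578 → bucket 6 (collision)
366 → bucket 2
903 → bucket 6 (collision)
821 → bucket 2 (collision)
106 → bucket 2 (collision)
352 → bucket 1
444 → bucket 2 (collision)
Final buckets:
0: ∅
1: 352
2: 366 -> 821 -> 106 -> 444
3: ∅
4: ∅
5: ∅
6: 604 -> 578 -> 903
7: 137
8: 216
9: ∅
10: ∅
11: 726
12: ∅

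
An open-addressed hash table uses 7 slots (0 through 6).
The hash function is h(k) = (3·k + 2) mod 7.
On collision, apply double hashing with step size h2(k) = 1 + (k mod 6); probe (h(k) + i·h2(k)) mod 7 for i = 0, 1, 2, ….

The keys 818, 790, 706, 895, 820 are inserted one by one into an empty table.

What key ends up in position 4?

790

Insert 818: h=6, slot 6 empty -> index 6.
Insert 790: h=6, h2=5, slot 6 occupied -> index 4.
Insert 706: h=6, h2=5, slots 6,4 occupied -> index 2.
Insert 895: h=6, h2=2, slot 6 occupied -> index 1.
Insert 820: h=5, slot 5 empty -> index 5.
Table: [—, 895, 706, —, 790, 820, 818]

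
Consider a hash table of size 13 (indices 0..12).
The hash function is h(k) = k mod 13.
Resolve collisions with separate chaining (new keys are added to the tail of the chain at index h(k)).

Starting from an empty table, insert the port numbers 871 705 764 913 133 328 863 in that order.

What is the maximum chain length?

Insert 871: h=0, bucket 0 empty -> new chain.
Insert 705: h=3, bucket 3 empty -> new chain.
Insert 764: h=10, bucket 10 empty -> new chain.
Insert 913: h=3, bucket 3 nonempty -> append to chain.
Insert 133: h=3, bucket 3 nonempty -> append to chain.
Insert 328: h=3, bucket 3 nonempty -> append to chain.
Insert 863: h=5, bucket 5 empty -> new chain.
Final buckets:
0: 871
1: .
2: .
3: 705 -> 913 -> 133 -> 328
4: .
5: 863
6: .
7: .
8: .
9: .
10: 764
11: .
12: .

4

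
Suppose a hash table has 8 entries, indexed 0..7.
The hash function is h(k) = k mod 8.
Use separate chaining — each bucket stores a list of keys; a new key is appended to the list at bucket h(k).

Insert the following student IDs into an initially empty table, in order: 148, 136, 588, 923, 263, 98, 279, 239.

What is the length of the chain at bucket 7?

148 -> bucket 4
136 -> bucket 0
588 -> bucket 4 (collision)
923 -> bucket 3
263 -> bucket 7
98 -> bucket 2
279 -> bucket 7 (collision)
239 -> bucket 7 (collision)
Final buckets:
0: 136
1: ∅
2: 98
3: 923
4: 148 -> 588
5: ∅
6: ∅
7: 263 -> 279 -> 239

3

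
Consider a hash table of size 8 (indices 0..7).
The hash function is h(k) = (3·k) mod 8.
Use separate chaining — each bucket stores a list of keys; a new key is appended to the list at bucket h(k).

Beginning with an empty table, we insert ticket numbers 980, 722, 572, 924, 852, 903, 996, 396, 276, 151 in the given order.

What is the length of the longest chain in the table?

7

Insert 980: h=4, bucket 4 empty -> new chain.
Insert 722: h=6, bucket 6 empty -> new chain.
Insert 572: h=4, bucket 4 nonempty -> append to chain.
Insert 924: h=4, bucket 4 nonempty -> append to chain.
Insert 852: h=4, bucket 4 nonempty -> append to chain.
Insert 903: h=5, bucket 5 empty -> new chain.
Insert 996: h=4, bucket 4 nonempty -> append to chain.
Insert 396: h=4, bucket 4 nonempty -> append to chain.
Insert 276: h=4, bucket 4 nonempty -> append to chain.
Insert 151: h=5, bucket 5 nonempty -> append to chain.
Final buckets:
0: -
1: -
2: -
3: -
4: 980 -> 572 -> 924 -> 852 -> 996 -> 396 -> 276
5: 903 -> 151
6: 722
7: -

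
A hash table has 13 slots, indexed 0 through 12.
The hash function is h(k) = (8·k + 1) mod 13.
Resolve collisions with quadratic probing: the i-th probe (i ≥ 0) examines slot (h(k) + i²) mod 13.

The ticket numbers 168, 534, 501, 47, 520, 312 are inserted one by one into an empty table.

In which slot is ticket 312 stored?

2

Insert 168: h=6, slot 6 empty → index 6.
Insert 534: h=9, slot 9 empty → index 9.
Insert 501: h=5, slot 5 empty → index 5.
Insert 47: h=0, slot 0 empty → index 0.
Insert 520: h=1, slot 1 empty → index 1.
Insert 312: h=1, slot 1 occupied → index 2.
Table: [47, 520, 312, _, _, 501, 168, _, _, 534, _, _, _]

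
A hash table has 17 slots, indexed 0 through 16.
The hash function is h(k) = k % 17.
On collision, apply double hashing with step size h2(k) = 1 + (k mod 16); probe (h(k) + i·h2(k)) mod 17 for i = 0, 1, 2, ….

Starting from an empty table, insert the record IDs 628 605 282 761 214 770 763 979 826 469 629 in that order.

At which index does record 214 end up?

628: h=16 => slot 16
605: h=10 => slot 10
282: h=10, h2=11, probe 10,4 => slot 4
761: h=13 => slot 13
214: h=10, h2=7, probe 10,0 => slot 0
770: h=5 => slot 5
763: h=15 => slot 15
979: h=10, h2=4, probe 10,14 => slot 14
826: h=10, h2=11, probe 10,4,15,9 => slot 9
469: h=10, h2=6, probe 10,16,5,11 => slot 11
629: h=0, h2=6, probe 0,6 => slot 6
Table: [214, ., ., ., 282, 770, 629, ., ., 826, 605, 469, ., 761, 979, 763, 628]

0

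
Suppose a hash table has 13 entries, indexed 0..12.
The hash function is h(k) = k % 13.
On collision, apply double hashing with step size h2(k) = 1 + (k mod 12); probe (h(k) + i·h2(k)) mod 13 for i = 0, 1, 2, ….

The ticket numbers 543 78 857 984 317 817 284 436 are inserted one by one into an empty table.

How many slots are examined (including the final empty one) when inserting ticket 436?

543 hashes to 10; slot 10 is free -> place at 10.
78 hashes to 0; slot 0 is free -> place at 0.
857 hashes to 12; slot 12 is free -> place at 12.
984 hashes to 9; slot 9 is free -> place at 9.
317 hashes to 5; slot 5 is free -> place at 5.
817 hashes to 11; slot 11 is free -> place at 11.
284 hashes to 11, h2=9; 11 taken -> place at 7.
436 hashes to 7, h2=5; 7,12 taken -> place at 4.
Table: [78, ., ., ., 436, 317, ., 284, ., 984, 543, 817, 857]

3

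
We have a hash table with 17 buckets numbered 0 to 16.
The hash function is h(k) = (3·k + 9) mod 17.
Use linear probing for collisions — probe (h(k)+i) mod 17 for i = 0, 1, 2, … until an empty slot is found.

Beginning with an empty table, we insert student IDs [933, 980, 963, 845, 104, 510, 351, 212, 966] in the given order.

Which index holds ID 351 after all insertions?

12

933 hashes to 3; slot 3 is free -> place at 3.
980 hashes to 8; slot 8 is free -> place at 8.
963 hashes to 8; 8 taken -> place at 9.
845 hashes to 11; slot 11 is free -> place at 11.
104 hashes to 15; slot 15 is free -> place at 15.
510 hashes to 9; 9 taken -> place at 10.
351 hashes to 8; 8,9,10,11 taken -> place at 12.
212 hashes to 16; slot 16 is free -> place at 16.
966 hashes to 0; slot 0 is free -> place at 0.
Table: [966, -, -, 933, -, -, -, -, 980, 963, 510, 845, 351, -, -, 104, 212]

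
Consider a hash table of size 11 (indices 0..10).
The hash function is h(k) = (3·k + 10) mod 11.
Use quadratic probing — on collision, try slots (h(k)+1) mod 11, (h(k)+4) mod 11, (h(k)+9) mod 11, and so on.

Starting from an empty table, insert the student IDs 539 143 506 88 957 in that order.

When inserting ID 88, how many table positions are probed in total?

4

Insert 539: h=10, slot 10 empty => index 10.
Insert 143: h=10, slot 10 occupied => index 0.
Insert 506: h=10, slots 10,0 occupied => index 3.
Insert 88: h=10, slots 10,0,3 occupied => index 8.
Insert 957: h=10, slots 10,0,3,8 occupied => index 4.
Table: [143, —, —, 506, 957, —, —, —, 88, —, 539]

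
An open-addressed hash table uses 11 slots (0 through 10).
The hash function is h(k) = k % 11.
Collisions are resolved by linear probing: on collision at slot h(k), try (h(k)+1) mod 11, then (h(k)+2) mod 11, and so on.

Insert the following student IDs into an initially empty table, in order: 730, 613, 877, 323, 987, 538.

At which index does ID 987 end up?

10

730: h=4 => slot 4
613: h=8 => slot 8
877: h=8, probe 8,9 => slot 9
323: h=4, probe 4,5 => slot 5
987: h=8, probe 8,9,10 => slot 10
538: h=10, probe 10,0 => slot 0
Table: [538, -, -, -, 730, 323, -, -, 613, 877, 987]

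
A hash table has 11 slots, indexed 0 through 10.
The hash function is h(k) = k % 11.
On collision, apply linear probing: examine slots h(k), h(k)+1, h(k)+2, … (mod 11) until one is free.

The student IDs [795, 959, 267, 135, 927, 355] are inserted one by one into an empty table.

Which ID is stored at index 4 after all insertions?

267

Insert 795: h=3, slot 3 empty → index 3.
Insert 959: h=2, slot 2 empty → index 2.
Insert 267: h=3, slot 3 occupied → index 4.
Insert 135: h=3, slots 3,4 occupied → index 5.
Insert 927: h=3, slots 3,4,5 occupied → index 6.
Insert 355: h=3, slots 3,4,5,6 occupied → index 7.
Table: [—, —, 959, 795, 267, 135, 927, 355, —, —, —]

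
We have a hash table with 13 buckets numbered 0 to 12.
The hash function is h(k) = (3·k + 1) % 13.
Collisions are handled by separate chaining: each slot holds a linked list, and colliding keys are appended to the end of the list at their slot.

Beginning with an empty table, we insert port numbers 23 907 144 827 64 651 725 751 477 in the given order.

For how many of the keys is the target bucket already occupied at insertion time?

Insert 23: h=5, bucket 5 empty -> new chain.
Insert 907: h=5, bucket 5 nonempty -> append to chain.
Insert 144: h=4, bucket 4 empty -> new chain.
Insert 827: h=12, bucket 12 empty -> new chain.
Insert 64: h=11, bucket 11 empty -> new chain.
Insert 651: h=4, bucket 4 nonempty -> append to chain.
Insert 725: h=5, bucket 5 nonempty -> append to chain.
Insert 751: h=5, bucket 5 nonempty -> append to chain.
Insert 477: h=2, bucket 2 empty -> new chain.
Final buckets:
0: ∅
1: ∅
2: 477
3: ∅
4: 144 -> 651
5: 23 -> 907 -> 725 -> 751
6: ∅
7: ∅
8: ∅
9: ∅
10: ∅
11: 64
12: 827

4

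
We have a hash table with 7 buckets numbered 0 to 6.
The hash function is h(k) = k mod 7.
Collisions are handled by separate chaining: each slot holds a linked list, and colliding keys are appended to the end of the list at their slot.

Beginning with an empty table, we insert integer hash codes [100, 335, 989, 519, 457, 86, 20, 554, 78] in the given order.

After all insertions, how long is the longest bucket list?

4

100 -> bucket 2
335 -> bucket 6
989 -> bucket 2 (collision)
519 -> bucket 1
457 -> bucket 2 (collision)
86 -> bucket 2 (collision)
20 -> bucket 6 (collision)
554 -> bucket 1 (collision)
78 -> bucket 1 (collision)
Final buckets:
0: —
1: 519 -> 554 -> 78
2: 100 -> 989 -> 457 -> 86
3: —
4: —
5: —
6: 335 -> 20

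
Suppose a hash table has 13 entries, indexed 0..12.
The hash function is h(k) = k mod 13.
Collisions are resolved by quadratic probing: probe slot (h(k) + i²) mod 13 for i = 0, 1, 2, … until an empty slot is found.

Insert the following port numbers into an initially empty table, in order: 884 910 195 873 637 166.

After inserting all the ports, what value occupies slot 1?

Insert 884: h=0, slot 0 empty => index 0.
Insert 910: h=0, slot 0 occupied => index 1.
Insert 195: h=0, slots 0,1 occupied => index 4.
Insert 873: h=2, slot 2 empty => index 2.
Insert 637: h=0, slots 0,1,4 occupied => index 9.
Insert 166: h=10, slot 10 empty => index 10.
Table: [884, 910, 873, -, 195, -, -, -, -, 637, 166, -, -]

910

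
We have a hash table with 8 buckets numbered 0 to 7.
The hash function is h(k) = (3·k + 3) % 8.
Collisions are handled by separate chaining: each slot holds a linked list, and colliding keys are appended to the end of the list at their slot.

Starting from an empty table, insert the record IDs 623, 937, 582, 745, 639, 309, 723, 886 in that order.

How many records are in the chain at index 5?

623 → bucket 0
937 → bucket 6
582 → bucket 5
745 → bucket 6 (collision)
639 → bucket 0 (collision)
309 → bucket 2
723 → bucket 4
886 → bucket 5 (collision)
Final buckets:
0: 623 -> 639
1: .
2: 309
3: .
4: 723
5: 582 -> 886
6: 937 -> 745
7: .

2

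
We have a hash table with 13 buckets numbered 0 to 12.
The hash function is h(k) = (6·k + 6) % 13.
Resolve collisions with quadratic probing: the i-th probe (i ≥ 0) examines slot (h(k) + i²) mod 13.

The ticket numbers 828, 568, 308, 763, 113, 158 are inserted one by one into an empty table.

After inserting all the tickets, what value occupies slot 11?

Insert 828: h=8, slot 8 empty -> index 8.
Insert 568: h=8, slot 8 occupied -> index 9.
Insert 308: h=8, slots 8,9 occupied -> index 12.
Insert 763: h=8, slots 8,9,12 occupied -> index 4.
Insert 113: h=8, slots 8,9,12,4 occupied -> index 11.
Insert 158: h=5, slot 5 empty -> index 5.
Table: [., ., ., ., 763, 158, ., ., 828, 568, ., 113, 308]

113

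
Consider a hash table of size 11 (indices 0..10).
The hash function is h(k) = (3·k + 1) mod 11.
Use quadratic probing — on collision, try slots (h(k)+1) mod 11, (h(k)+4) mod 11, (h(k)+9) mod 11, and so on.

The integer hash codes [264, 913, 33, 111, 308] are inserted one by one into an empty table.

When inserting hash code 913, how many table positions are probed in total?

264 hashes to 1; slot 1 is free → place at 1.
913 hashes to 1; 1 taken → place at 2.
33 hashes to 1; 1,2 taken → place at 5.
111 hashes to 4; slot 4 is free → place at 4.
308 hashes to 1; 1,2,5 taken → place at 10.
Table: [-, 264, 913, -, 111, 33, -, -, -, -, 308]

2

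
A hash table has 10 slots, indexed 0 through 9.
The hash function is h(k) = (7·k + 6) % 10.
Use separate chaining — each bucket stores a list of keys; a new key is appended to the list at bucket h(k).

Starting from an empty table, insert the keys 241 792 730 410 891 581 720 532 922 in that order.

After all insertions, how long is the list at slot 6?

3

Insert 241: h=3, bucket 3 empty -> new chain.
Insert 792: h=0, bucket 0 empty -> new chain.
Insert 730: h=6, bucket 6 empty -> new chain.
Insert 410: h=6, bucket 6 nonempty -> append to chain.
Insert 891: h=3, bucket 3 nonempty -> append to chain.
Insert 581: h=3, bucket 3 nonempty -> append to chain.
Insert 720: h=6, bucket 6 nonempty -> append to chain.
Insert 532: h=0, bucket 0 nonempty -> append to chain.
Insert 922: h=0, bucket 0 nonempty -> append to chain.
Final buckets:
0: 792 -> 532 -> 922
1: _
2: _
3: 241 -> 891 -> 581
4: _
5: _
6: 730 -> 410 -> 720
7: _
8: _
9: _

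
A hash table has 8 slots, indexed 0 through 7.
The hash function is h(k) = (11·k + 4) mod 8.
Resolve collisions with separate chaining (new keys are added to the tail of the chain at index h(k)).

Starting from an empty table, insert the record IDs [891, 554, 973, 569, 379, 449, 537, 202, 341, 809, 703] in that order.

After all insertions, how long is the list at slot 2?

2

891 -> bucket 5
554 -> bucket 2
973 -> bucket 3
569 -> bucket 7
379 -> bucket 5 (collision)
449 -> bucket 7 (collision)
537 -> bucket 7 (collision)
202 -> bucket 2 (collision)
341 -> bucket 3 (collision)
809 -> bucket 7 (collision)
703 -> bucket 1
Final buckets:
0: _
1: 703
2: 554 -> 202
3: 973 -> 341
4: _
5: 891 -> 379
6: _
7: 569 -> 449 -> 537 -> 809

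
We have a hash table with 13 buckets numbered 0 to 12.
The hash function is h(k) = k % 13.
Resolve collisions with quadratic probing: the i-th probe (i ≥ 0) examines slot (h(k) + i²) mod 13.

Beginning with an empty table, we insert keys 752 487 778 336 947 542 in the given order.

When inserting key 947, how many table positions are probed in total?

4

752: h=11 -> slot 11
487: h=6 -> slot 6
778: h=11, probe 11,12 -> slot 12
336: h=11, probe 11,12,2 -> slot 2
947: h=11, probe 11,12,2,7 -> slot 7
542: h=9 -> slot 9
Table: [., ., 336, ., ., ., 487, 947, ., 542, ., 752, 778]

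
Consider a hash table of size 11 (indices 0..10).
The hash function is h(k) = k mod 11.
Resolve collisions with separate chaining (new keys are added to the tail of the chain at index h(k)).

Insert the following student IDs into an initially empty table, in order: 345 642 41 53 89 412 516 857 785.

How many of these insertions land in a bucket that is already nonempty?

345 → bucket 4
642 → bucket 4 (collision)
41 → bucket 8
53 → bucket 9
89 → bucket 1
412 → bucket 5
516 → bucket 10
857 → bucket 10 (collision)
785 → bucket 4 (collision)
Final buckets:
0: ∅
1: 89
2: ∅
3: ∅
4: 345 -> 642 -> 785
5: 412
6: ∅
7: ∅
8: 41
9: 53
10: 516 -> 857

3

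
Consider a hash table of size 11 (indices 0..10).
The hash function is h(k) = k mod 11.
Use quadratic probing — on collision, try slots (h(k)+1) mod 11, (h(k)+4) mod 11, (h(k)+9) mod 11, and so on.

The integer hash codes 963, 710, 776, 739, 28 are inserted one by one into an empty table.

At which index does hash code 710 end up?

7

963: h=6 => slot 6
710: h=6, probe 6,7 => slot 7
776: h=6, probe 6,7,10 => slot 10
739: h=2 => slot 2
28: h=6, probe 6,7,10,4 => slot 4
Table: [-, -, 739, -, 28, -, 963, 710, -, -, 776]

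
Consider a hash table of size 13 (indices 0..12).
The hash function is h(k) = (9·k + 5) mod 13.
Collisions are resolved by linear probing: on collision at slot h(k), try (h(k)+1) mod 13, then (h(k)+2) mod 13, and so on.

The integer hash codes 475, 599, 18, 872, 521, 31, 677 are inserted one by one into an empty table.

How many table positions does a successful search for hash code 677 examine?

5

475: h=3 → slot 3
599: h=1 → slot 1
18: h=11 → slot 11
872: h=1, probe 1,2 → slot 2
521: h=1, probe 1,2,3,4 → slot 4
31: h=11, probe 11,12 → slot 12
677: h=1, probe 1,2,3,4,5 → slot 5
Table: [-, 599, 872, 475, 521, 677, -, -, -, -, -, 18, 31]
Lookup 677: h=1, probe 1,2,3,4,5 → found at 5.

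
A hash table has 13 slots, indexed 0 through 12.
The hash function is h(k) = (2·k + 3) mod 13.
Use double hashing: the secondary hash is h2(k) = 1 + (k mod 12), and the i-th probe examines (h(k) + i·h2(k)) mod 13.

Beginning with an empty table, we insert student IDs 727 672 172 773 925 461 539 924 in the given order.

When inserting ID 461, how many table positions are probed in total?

Insert 727: h=1, slot 1 empty → index 1.
Insert 672: h=8, slot 8 empty → index 8.
Insert 172: h=9, slot 9 empty → index 9.
Insert 773: h=2, slot 2 empty → index 2.
Insert 925: h=7, slot 7 empty → index 7.
Insert 461: h=2, h2=6, slots 2,8,1,7 occupied → index 0.
Insert 539: h=2, h2=12, slots 2,1,0 occupied → index 12.
Insert 924: h=5, slot 5 empty → index 5.
Table: [461, 727, 773, ∅, ∅, 924, ∅, 925, 672, 172, ∅, ∅, 539]

5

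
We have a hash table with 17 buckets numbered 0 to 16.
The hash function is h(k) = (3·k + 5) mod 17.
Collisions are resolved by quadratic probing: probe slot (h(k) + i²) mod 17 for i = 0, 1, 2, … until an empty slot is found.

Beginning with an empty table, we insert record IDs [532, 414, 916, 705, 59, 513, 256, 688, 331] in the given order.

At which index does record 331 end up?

11

Insert 532: h=3, slot 3 empty => index 3.
Insert 414: h=6, slot 6 empty => index 6.
Insert 916: h=16, slot 16 empty => index 16.
Insert 705: h=12, slot 12 empty => index 12.
Insert 59: h=12, slot 12 occupied => index 13.
Insert 513: h=14, slot 14 empty => index 14.
Insert 256: h=8, slot 8 empty => index 8.
Insert 688: h=12, slots 12,13,16 occupied => index 4.
Insert 331: h=12, slots 12,13,16,4 occupied => index 11.
Table: [∅, ∅, ∅, 532, 688, ∅, 414, ∅, 256, ∅, ∅, 331, 705, 59, 513, ∅, 916]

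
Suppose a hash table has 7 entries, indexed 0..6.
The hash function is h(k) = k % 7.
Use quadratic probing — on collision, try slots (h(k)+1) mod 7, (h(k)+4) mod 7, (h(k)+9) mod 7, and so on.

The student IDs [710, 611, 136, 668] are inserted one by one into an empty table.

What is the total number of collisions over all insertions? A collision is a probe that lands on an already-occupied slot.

Insert 710: h=3, slot 3 empty → index 3.
Insert 611: h=2, slot 2 empty → index 2.
Insert 136: h=3, slot 3 occupied → index 4.
Insert 668: h=3, slots 3,4 occupied → index 0.
Table: [668, ∅, 611, 710, 136, ∅, ∅]

3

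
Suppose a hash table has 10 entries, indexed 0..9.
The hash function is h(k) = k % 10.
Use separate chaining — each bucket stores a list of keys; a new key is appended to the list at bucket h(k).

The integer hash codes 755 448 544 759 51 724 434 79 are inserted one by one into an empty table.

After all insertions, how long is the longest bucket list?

3

755 → bucket 5
448 → bucket 8
544 → bucket 4
759 → bucket 9
51 → bucket 1
724 → bucket 4 (collision)
434 → bucket 4 (collision)
79 → bucket 9 (collision)
Final buckets:
0: -
1: 51
2: -
3: -
4: 544 -> 724 -> 434
5: 755
6: -
7: -
8: 448
9: 759 -> 79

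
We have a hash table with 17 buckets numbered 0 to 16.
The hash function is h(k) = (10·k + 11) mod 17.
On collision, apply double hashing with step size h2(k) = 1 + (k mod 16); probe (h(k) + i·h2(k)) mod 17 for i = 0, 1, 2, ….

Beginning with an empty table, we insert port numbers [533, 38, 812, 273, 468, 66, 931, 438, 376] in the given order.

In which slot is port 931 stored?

533: h=3 -> slot 3
38: h=0 -> slot 0
812: h=5 -> slot 5
273: h=4 -> slot 4
468: h=16 -> slot 16
66: h=8 -> slot 8
931: h=5, h2=4, probe 5,9 -> slot 9
438: h=5, h2=7, probe 5,12 -> slot 12
376: h=14 -> slot 14
Table: [38, ∅, ∅, 533, 273, 812, ∅, ∅, 66, 931, ∅, ∅, 438, ∅, 376, ∅, 468]

9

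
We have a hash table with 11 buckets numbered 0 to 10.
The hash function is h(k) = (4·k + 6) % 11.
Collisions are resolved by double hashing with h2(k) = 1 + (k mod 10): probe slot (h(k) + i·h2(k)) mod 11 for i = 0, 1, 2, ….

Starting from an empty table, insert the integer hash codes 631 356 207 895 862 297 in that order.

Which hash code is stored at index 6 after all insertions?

631 hashes to 0; slot 0 is free -> place at 0.
356 hashes to 0, h2=7; 0 taken -> place at 7.
207 hashes to 9; slot 9 is free -> place at 9.
895 hashes to 0, h2=6; 0 taken -> place at 6.
862 hashes to 0, h2=3; 0 taken -> place at 3.
297 hashes to 6, h2=8; 6,3,0 taken -> place at 8.
Table: [631, -, -, 862, -, -, 895, 356, 297, 207, -]

895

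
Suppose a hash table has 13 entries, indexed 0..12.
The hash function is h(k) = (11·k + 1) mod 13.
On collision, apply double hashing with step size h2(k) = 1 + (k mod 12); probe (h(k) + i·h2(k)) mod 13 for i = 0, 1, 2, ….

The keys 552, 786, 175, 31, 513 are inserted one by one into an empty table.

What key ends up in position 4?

Insert 552: h=2, slot 2 empty → index 2.
Insert 786: h=2, h2=7, slot 2 occupied → index 9.
Insert 175: h=2, h2=8, slot 2 occupied → index 10.
Insert 31: h=4, slot 4 empty → index 4.
Insert 513: h=2, h2=10, slot 2 occupied → index 12.
Table: [—, —, 552, —, 31, —, —, —, —, 786, 175, —, 513]

31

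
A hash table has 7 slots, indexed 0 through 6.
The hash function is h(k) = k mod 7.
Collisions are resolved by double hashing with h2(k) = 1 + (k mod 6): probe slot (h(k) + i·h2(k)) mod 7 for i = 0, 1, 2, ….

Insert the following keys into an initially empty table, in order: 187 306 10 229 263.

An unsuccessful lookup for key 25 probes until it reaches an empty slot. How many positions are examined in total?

3

Insert 187: h=5, slot 5 empty → index 5.
Insert 306: h=5, h2=1, slot 5 occupied → index 6.
Insert 10: h=3, slot 3 empty → index 3.
Insert 229: h=5, h2=2, slot 5 occupied → index 0.
Insert 263: h=4, slot 4 empty → index 4.
Table: [229, _, _, 10, 263, 187, 306]
Lookup 25: h=4, h2=2, probe 4,6,1 → slot 1 empty, not found.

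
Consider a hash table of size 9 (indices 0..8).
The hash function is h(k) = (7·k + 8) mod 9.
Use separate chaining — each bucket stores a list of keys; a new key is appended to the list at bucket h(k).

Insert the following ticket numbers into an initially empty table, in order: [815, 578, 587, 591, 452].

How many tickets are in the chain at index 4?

815 -> bucket 7
578 -> bucket 4
587 -> bucket 4 (collision)
591 -> bucket 5
452 -> bucket 4 (collision)
Final buckets:
0: —
1: —
2: —
3: —
4: 578 -> 587 -> 452
5: 591
6: —
7: 815
8: —

3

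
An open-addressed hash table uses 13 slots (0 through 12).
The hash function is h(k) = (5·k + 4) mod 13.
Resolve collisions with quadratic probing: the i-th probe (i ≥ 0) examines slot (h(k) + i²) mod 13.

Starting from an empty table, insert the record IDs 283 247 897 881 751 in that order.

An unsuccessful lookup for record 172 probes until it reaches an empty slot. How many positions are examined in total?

2

283 hashes to 2; slot 2 is free => place at 2.
247 hashes to 4; slot 4 is free => place at 4.
897 hashes to 4; 4 taken => place at 5.
881 hashes to 2; 2 taken => place at 3.
751 hashes to 2; 2,3 taken => place at 6.
Table: [-, -, 283, 881, 247, 897, 751, -, -, -, -, -, -]
Lookup 172: h=6, probe 6,7 → slot 7 empty, not found.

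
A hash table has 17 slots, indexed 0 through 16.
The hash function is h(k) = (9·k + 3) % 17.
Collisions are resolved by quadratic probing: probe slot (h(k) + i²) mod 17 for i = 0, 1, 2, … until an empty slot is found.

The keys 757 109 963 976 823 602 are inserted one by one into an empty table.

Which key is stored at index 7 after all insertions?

823

757 hashes to 16; slot 16 is free → place at 16.
109 hashes to 15; slot 15 is free → place at 15.
963 hashes to 0; slot 0 is free → place at 0.
976 hashes to 15; 15,16 taken → place at 2.
823 hashes to 15; 15,16,2 taken → place at 7.
602 hashes to 15; 15,16,2,7 taken → place at 14.
Table: [963, ∅, 976, ∅, ∅, ∅, ∅, 823, ∅, ∅, ∅, ∅, ∅, ∅, 602, 109, 757]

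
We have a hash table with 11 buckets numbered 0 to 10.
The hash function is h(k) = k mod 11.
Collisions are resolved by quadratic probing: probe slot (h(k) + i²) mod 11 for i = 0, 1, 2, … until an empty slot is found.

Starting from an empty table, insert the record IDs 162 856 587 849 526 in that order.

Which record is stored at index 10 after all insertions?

526

162: h=8 => slot 8
856: h=9 => slot 9
587: h=4 => slot 4
849: h=2 => slot 2
526: h=9, probe 9,10 => slot 10
Table: [., ., 849, ., 587, ., ., ., 162, 856, 526]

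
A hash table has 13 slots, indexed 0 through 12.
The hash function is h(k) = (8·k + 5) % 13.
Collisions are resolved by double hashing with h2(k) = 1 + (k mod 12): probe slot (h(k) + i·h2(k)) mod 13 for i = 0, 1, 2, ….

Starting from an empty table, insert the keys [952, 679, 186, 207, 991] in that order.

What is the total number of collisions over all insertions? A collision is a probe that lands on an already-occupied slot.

952: h=3 => slot 3
679: h=3, h2=8, probe 3,11 => slot 11
186: h=11, h2=7, probe 11,5 => slot 5
207: h=10 => slot 10
991: h=3, h2=8, probe 3,11,6 => slot 6
Table: [∅, ∅, ∅, 952, ∅, 186, 991, ∅, ∅, ∅, 207, 679, ∅]

4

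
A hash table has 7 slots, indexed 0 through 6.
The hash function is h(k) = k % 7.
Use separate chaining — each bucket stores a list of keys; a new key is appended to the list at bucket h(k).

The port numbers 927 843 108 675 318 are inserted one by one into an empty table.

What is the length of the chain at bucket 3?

5

927 → bucket 3
843 → bucket 3 (collision)
108 → bucket 3 (collision)
675 → bucket 3 (collision)
318 → bucket 3 (collision)
Final buckets:
0: —
1: —
2: —
3: 927 -> 843 -> 108 -> 675 -> 318
4: —
5: —
6: —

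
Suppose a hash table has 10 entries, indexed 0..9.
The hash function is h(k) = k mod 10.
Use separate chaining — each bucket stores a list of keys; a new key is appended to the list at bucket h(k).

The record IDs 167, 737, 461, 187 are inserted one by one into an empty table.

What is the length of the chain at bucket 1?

Insert 167: h=7, bucket 7 empty → new chain.
Insert 737: h=7, bucket 7 nonempty → append to chain.
Insert 461: h=1, bucket 1 empty → new chain.
Insert 187: h=7, bucket 7 nonempty → append to chain.
Final buckets:
0: -
1: 461
2: -
3: -
4: -
5: -
6: -
7: 167 -> 737 -> 187
8: -
9: -

1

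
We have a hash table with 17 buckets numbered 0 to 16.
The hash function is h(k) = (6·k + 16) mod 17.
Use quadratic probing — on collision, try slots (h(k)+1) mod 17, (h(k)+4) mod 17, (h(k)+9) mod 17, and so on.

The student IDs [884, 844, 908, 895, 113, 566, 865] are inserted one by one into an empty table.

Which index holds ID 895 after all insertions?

884 hashes to 16; slot 16 is free → place at 16.
844 hashes to 14; slot 14 is free → place at 14.
908 hashes to 7; slot 7 is free → place at 7.
895 hashes to 14; 14 taken → place at 15.
113 hashes to 14; 14,15 taken → place at 1.
566 hashes to 12; slot 12 is free → place at 12.
865 hashes to 4; slot 4 is free → place at 4.
Table: [_, 113, _, _, 865, _, _, 908, _, _, _, _, 566, _, 844, 895, 884]

15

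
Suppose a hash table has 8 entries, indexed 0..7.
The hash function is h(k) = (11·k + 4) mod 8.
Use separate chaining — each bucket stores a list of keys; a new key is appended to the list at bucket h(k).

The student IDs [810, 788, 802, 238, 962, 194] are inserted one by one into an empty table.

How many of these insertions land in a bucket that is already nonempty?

810 → bucket 2
788 → bucket 0
802 → bucket 2 (collision)
238 → bucket 6
962 → bucket 2 (collision)
194 → bucket 2 (collision)
Final buckets:
0: 788
1: .
2: 810 -> 802 -> 962 -> 194
3: .
4: .
5: .
6: 238
7: .

3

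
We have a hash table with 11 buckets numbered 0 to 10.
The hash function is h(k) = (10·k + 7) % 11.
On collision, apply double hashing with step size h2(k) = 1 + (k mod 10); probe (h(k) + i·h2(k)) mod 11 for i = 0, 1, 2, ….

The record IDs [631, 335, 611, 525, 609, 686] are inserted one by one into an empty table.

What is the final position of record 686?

631: h=3 → slot 3
335: h=2 → slot 2
611: h=1 → slot 1
525: h=10 → slot 10
609: h=3, h2=10, probe 3,2,1,0 → slot 0
686: h=3, h2=7, probe 3,10,6 → slot 6
Table: [609, 611, 335, 631, ∅, ∅, 686, ∅, ∅, ∅, 525]

6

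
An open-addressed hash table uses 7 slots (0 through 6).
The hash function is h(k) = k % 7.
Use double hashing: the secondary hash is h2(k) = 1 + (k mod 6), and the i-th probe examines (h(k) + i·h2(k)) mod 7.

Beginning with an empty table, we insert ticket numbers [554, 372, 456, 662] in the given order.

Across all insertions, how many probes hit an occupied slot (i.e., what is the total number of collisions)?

554 hashes to 1; slot 1 is free => place at 1.
372 hashes to 1, h2=1; 1 taken => place at 2.
456 hashes to 1, h2=1; 1,2 taken => place at 3.
662 hashes to 4; slot 4 is free => place at 4.
Table: [∅, 554, 372, 456, 662, ∅, ∅]

3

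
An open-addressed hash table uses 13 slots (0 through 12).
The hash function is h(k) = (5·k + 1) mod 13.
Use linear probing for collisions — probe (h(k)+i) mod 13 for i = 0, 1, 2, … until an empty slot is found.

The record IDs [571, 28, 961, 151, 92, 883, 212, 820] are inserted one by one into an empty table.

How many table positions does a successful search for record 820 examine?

571 hashes to 9; slot 9 is free => place at 9.
28 hashes to 11; slot 11 is free => place at 11.
961 hashes to 9; 9 taken => place at 10.
151 hashes to 2; slot 2 is free => place at 2.
92 hashes to 6; slot 6 is free => place at 6.
883 hashes to 9; 9,10,11 taken => place at 12.
212 hashes to 8; slot 8 is free => place at 8.
820 hashes to 6; 6 taken => place at 7.
Table: [-, -, 151, -, -, -, 92, 820, 212, 571, 961, 28, 883]
Lookup 820: h=6, probe 6,7 → found at 7.

2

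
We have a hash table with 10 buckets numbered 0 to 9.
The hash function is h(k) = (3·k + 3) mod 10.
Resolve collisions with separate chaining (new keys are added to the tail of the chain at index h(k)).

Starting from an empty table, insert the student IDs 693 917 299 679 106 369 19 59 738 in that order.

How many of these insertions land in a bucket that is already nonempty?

4

Insert 693: h=2, bucket 2 empty -> new chain.
Insert 917: h=4, bucket 4 empty -> new chain.
Insert 299: h=0, bucket 0 empty -> new chain.
Insert 679: h=0, bucket 0 nonempty -> append to chain.
Insert 106: h=1, bucket 1 empty -> new chain.
Insert 369: h=0, bucket 0 nonempty -> append to chain.
Insert 19: h=0, bucket 0 nonempty -> append to chain.
Insert 59: h=0, bucket 0 nonempty -> append to chain.
Insert 738: h=7, bucket 7 empty -> new chain.
Final buckets:
0: 299 -> 679 -> 369 -> 19 -> 59
1: 106
2: 693
3: -
4: 917
5: -
6: -
7: 738
8: -
9: -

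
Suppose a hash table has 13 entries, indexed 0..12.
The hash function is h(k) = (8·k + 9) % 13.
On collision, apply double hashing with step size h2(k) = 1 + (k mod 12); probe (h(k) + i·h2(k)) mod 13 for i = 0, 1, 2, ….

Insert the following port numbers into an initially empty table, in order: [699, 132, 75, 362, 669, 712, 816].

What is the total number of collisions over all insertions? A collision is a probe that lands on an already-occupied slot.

699: h=11 => slot 11
132: h=12 => slot 12
75: h=11, h2=4, probe 11,2 => slot 2
362: h=6 => slot 6
669: h=5 => slot 5
712: h=11, h2=5, probe 11,3 => slot 3
816: h=11, h2=1, probe 11,12,0 => slot 0
Table: [816, ., 75, 712, ., 669, 362, ., ., ., ., 699, 132]

4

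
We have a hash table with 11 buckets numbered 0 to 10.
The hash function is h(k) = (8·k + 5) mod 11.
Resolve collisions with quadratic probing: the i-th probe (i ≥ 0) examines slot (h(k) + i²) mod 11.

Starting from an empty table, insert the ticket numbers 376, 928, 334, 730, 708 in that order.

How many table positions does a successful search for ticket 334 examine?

2

376 hashes to 10; slot 10 is free => place at 10.
928 hashes to 4; slot 4 is free => place at 4.
334 hashes to 4; 4 taken => place at 5.
730 hashes to 4; 4,5 taken => place at 8.
708 hashes to 4; 4,5,8 taken => place at 2.
Table: [∅, ∅, 708, ∅, 928, 334, ∅, ∅, 730, ∅, 376]
Lookup 334: h=4, probe 4,5 → found at 5.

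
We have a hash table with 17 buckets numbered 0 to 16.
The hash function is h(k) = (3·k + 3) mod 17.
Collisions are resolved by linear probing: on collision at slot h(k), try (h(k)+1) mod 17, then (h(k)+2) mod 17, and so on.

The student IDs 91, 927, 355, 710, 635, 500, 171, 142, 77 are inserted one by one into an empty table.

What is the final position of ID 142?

91: h=4 => slot 4
927: h=13 => slot 13
355: h=14 => slot 14
710: h=8 => slot 8
635: h=4, probe 4,5 => slot 5
500: h=7 => slot 7
171: h=6 => slot 6
142: h=4, probe 4,5,6,7,8,9 => slot 9
77: h=13, probe 13,14,15 => slot 15
Table: [., ., ., ., 91, 635, 171, 500, 710, 142, ., ., ., 927, 355, 77, .]

9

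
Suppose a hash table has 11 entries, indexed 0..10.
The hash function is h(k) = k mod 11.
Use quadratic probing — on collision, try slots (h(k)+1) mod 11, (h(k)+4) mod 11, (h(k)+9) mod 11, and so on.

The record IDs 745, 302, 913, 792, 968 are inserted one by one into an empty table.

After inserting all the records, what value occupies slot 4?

745: h=8 → slot 8
302: h=5 → slot 5
913: h=0 → slot 0
792: h=0, probe 0,1 → slot 1
968: h=0, probe 0,1,4 → slot 4
Table: [913, 792, ∅, ∅, 968, 302, ∅, ∅, 745, ∅, ∅]

968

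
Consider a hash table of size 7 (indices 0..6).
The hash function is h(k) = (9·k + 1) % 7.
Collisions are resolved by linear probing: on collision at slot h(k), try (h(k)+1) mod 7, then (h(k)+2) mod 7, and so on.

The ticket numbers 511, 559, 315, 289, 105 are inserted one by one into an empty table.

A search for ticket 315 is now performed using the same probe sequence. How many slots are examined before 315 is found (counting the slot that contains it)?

511: h=1 => slot 1
559: h=6 => slot 6
315: h=1, probe 1,2 => slot 2
289: h=5 => slot 5
105: h=1, probe 1,2,3 => slot 3
Table: [_, 511, 315, 105, _, 289, 559]
Lookup 315: h=1, probe 1,2 → found at 2.

2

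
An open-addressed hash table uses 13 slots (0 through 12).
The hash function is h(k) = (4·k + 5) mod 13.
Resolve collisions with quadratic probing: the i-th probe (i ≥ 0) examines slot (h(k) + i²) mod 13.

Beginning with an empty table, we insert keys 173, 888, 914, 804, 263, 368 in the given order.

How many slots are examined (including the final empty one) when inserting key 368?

5

173 hashes to 8; slot 8 is free => place at 8.
888 hashes to 8; 8 taken => place at 9.
914 hashes to 8; 8,9 taken => place at 12.
804 hashes to 10; slot 10 is free => place at 10.
263 hashes to 4; slot 4 is free => place at 4.
368 hashes to 8; 8,9,12,4 taken => place at 11.
Table: [., ., ., ., 263, ., ., ., 173, 888, 804, 368, 914]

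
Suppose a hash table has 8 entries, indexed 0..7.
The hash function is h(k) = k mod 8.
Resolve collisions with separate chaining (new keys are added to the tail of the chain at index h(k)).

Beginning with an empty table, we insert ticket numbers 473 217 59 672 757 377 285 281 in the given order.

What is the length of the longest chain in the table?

4

Insert 473: h=1, bucket 1 empty -> new chain.
Insert 217: h=1, bucket 1 nonempty -> append to chain.
Insert 59: h=3, bucket 3 empty -> new chain.
Insert 672: h=0, bucket 0 empty -> new chain.
Insert 757: h=5, bucket 5 empty -> new chain.
Insert 377: h=1, bucket 1 nonempty -> append to chain.
Insert 285: h=5, bucket 5 nonempty -> append to chain.
Insert 281: h=1, bucket 1 nonempty -> append to chain.
Final buckets:
0: 672
1: 473 -> 217 -> 377 -> 281
2: _
3: 59
4: _
5: 757 -> 285
6: _
7: _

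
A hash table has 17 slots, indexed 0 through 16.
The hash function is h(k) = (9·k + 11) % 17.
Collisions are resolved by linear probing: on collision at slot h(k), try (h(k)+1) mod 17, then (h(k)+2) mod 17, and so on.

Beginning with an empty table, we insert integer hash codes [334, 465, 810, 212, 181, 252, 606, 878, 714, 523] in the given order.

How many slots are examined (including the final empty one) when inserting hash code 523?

8

334 hashes to 8; slot 8 is free -> place at 8.
465 hashes to 14; slot 14 is free -> place at 14.
810 hashes to 8; 8 taken -> place at 9.
212 hashes to 15; slot 15 is free -> place at 15.
181 hashes to 8; 8,9 taken -> place at 10.
252 hashes to 1; slot 1 is free -> place at 1.
606 hashes to 8; 8,9,10 taken -> place at 11.
878 hashes to 8; 8,9,10,11 taken -> place at 12.
714 hashes to 11; 11,12 taken -> place at 13.
523 hashes to 9; 9,10,11,12,13,14,15 taken -> place at 16.
Table: [_, 252, _, _, _, _, _, _, 334, 810, 181, 606, 878, 714, 465, 212, 523]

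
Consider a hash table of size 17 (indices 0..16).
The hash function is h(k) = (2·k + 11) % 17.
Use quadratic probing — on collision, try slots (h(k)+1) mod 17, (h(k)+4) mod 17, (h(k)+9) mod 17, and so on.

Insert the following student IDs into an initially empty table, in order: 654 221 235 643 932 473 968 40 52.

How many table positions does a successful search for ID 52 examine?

3

Insert 654: h=10, slot 10 empty → index 10.
Insert 221: h=11, slot 11 empty → index 11.
Insert 235: h=5, slot 5 empty → index 5.
Insert 643: h=5, slot 5 occupied → index 6.
Insert 932: h=5, slots 5,6 occupied → index 9.
Insert 473: h=5, slots 5,6,9 occupied → index 14.
Insert 968: h=9, slots 9,10 occupied → index 13.
Insert 40: h=6, slot 6 occupied → index 7.
Insert 52: h=13, slots 13,14 occupied → index 0.
Table: [52, _, _, _, _, 235, 643, 40, _, 932, 654, 221, _, 968, 473, _, _]
Lookup 52: h=13, probe 13,14,0 → found at 0.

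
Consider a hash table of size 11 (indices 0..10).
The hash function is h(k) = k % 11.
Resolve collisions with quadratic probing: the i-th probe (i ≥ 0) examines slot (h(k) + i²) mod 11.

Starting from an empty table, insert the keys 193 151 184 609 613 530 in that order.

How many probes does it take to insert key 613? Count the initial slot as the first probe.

3

Insert 193: h=6, slot 6 empty => index 6.
Insert 151: h=8, slot 8 empty => index 8.
Insert 184: h=8, slot 8 occupied => index 9.
Insert 609: h=4, slot 4 empty => index 4.
Insert 613: h=8, slots 8,9 occupied => index 1.
Insert 530: h=2, slot 2 empty => index 2.
Table: [., 613, 530, ., 609, ., 193, ., 151, 184, .]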